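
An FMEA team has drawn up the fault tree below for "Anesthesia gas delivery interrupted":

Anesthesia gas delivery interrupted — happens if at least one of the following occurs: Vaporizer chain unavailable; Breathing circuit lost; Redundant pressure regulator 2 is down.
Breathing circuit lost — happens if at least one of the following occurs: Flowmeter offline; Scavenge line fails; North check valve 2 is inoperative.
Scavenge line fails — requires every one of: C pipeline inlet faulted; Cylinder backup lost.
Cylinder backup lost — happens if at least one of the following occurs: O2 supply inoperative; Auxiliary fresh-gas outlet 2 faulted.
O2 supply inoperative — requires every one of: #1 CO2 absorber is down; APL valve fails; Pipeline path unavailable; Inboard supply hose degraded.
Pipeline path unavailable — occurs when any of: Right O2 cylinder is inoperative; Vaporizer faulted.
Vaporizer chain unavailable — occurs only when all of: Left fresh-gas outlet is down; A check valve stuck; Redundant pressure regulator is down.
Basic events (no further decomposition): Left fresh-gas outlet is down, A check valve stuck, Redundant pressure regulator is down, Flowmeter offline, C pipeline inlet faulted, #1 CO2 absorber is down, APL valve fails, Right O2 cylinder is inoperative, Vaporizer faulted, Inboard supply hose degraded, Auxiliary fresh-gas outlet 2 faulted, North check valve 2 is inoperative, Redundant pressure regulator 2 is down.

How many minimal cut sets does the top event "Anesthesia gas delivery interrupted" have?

7

Vaporizer chain unavailable [AND]: one cut set from each child combined → 1 × 1 × 1 = 1 cut set(s).
Pipeline path unavailable [OR]: union of children's cut sets → 2 cut set(s).
O2 supply inoperative [AND]: one cut set from each child combined → 1 × 1 × 2 × 1 = 2 cut set(s).
Cylinder backup lost [OR]: union of children's cut sets → 3 cut set(s).
Scavenge line fails [AND]: one cut set from each child combined → 1 × 3 = 3 cut set(s).
Breathing circuit lost [OR]: union of children's cut sets → 5 cut set(s).
Anesthesia gas delivery interrupted [OR]: union of children's cut sets → 7 cut set(s).
Minimal cut sets: {A check valve stuck, Left fresh-gas outlet is down, Redundant pressure regulator is down}; {Flowmeter offline}; {#1 CO2 absorber is down, APL valve fails, C pipeline inlet faulted, Inboard supply hose degraded, Right O2 cylinder is inoperative}; {#1 CO2 absorber is down, APL valve fails, C pipeline inlet faulted, Inboard supply hose degraded, Vaporizer faulted}; {Auxiliary fresh-gas outlet 2 faulted, C pipeline inlet faulted}; {North check valve 2 is inoperative}; {Redundant pressure regulator 2 is down}.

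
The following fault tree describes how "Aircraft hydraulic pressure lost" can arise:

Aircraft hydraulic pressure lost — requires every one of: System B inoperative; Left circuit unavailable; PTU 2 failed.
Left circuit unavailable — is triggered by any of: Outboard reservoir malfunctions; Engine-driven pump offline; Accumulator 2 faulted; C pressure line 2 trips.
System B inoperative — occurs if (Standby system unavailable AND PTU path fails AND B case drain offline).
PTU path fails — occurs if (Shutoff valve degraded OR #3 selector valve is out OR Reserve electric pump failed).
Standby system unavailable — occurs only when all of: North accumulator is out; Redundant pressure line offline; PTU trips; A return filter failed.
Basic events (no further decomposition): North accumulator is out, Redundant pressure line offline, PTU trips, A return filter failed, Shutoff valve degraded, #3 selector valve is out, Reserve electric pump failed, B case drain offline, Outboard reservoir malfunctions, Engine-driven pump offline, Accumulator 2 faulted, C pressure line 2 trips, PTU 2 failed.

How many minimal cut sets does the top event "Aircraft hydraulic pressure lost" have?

12

Standby system unavailable [AND]: one cut set from each child combined → 1 × 1 × 1 × 1 = 1 cut set(s).
PTU path fails [OR]: union of children's cut sets → 3 cut set(s).
System B inoperative [AND]: one cut set from each child combined → 1 × 3 × 1 = 3 cut set(s).
Left circuit unavailable [OR]: union of children's cut sets → 4 cut set(s).
Aircraft hydraulic pressure lost [AND]: one cut set from each child combined → 3 × 4 × 1 = 12 cut set(s).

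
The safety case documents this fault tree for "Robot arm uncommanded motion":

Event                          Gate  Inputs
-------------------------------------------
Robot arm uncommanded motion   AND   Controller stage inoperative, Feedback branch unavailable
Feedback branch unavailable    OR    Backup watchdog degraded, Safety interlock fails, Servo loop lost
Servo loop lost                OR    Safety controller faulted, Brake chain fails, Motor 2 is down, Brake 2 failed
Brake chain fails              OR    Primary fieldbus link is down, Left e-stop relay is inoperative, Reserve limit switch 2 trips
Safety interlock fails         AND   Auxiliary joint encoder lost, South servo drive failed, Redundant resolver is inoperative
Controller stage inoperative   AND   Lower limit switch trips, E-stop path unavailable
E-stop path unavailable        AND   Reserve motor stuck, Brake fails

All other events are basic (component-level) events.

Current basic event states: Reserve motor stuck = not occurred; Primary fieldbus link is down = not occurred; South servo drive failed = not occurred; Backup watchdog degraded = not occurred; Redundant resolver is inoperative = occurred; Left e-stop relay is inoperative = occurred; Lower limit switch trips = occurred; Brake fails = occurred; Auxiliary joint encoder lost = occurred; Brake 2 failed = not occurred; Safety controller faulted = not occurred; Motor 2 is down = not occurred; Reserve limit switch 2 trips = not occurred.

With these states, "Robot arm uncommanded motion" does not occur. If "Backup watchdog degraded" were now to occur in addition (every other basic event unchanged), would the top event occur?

Counterfactual: set "Backup watchdog degraded" to occurred.
E-stop path unavailable [AND]: Reserve motor stuck=not, Brake fails=occurs → not all inputs occur → does not occur.
Controller stage inoperative [AND]: Lower limit switch trips=occurs, E-stop path unavailable=not → not all inputs occur → does not occur.
Safety interlock fails [AND]: Auxiliary joint encoder lost=occurs, South servo drive failed=not, Redundant resolver is inoperative=occurs → not all inputs occur → does not occur.
Brake chain fails [OR]: Primary fieldbus link is down=not, Left e-stop relay is inoperative=occurs, Reserve limit switch 2 trips=not → at least one input occurs → occurs.
Servo loop lost [OR]: Safety controller faulted=not, Brake chain fails=occurs, Motor 2 is down=not, Brake 2 failed=not → at least one input occurs → occurs.
Feedback branch unavailable [OR]: Backup watchdog degraded=occurs, Safety interlock fails=not, Servo loop lost=occurs → at least one input occurs → occurs.
Robot arm uncommanded motion [AND]: Controller stage inoperative=not, Feedback branch unavailable=occurs → not all inputs occur → does not occur.

No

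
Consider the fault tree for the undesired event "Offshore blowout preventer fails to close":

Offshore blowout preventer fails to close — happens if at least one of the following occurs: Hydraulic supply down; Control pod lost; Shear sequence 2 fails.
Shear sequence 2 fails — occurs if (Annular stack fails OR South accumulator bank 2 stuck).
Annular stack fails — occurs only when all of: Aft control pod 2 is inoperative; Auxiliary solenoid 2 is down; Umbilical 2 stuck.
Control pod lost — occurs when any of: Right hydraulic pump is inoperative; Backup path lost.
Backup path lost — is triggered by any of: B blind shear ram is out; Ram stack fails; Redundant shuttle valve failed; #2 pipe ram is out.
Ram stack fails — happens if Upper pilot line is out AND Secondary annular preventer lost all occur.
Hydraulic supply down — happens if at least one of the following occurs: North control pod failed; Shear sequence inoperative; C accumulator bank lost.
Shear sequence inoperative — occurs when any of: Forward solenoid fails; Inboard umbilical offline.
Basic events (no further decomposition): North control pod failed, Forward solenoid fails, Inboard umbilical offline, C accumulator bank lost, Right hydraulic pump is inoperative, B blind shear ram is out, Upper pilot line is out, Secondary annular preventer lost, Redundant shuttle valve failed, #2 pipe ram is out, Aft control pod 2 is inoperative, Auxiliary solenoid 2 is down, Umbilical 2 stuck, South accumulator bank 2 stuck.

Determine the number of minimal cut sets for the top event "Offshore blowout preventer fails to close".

11

Shear sequence inoperative [OR]: union of children's cut sets → 2 cut set(s).
Hydraulic supply down [OR]: union of children's cut sets → 4 cut set(s).
Ram stack fails [AND]: one cut set from each child combined → 1 × 1 = 1 cut set(s).
Backup path lost [OR]: union of children's cut sets → 4 cut set(s).
Control pod lost [OR]: union of children's cut sets → 5 cut set(s).
Annular stack fails [AND]: one cut set from each child combined → 1 × 1 × 1 = 1 cut set(s).
Shear sequence 2 fails [OR]: union of children's cut sets → 2 cut set(s).
Offshore blowout preventer fails to close [OR]: union of children's cut sets → 11 cut set(s).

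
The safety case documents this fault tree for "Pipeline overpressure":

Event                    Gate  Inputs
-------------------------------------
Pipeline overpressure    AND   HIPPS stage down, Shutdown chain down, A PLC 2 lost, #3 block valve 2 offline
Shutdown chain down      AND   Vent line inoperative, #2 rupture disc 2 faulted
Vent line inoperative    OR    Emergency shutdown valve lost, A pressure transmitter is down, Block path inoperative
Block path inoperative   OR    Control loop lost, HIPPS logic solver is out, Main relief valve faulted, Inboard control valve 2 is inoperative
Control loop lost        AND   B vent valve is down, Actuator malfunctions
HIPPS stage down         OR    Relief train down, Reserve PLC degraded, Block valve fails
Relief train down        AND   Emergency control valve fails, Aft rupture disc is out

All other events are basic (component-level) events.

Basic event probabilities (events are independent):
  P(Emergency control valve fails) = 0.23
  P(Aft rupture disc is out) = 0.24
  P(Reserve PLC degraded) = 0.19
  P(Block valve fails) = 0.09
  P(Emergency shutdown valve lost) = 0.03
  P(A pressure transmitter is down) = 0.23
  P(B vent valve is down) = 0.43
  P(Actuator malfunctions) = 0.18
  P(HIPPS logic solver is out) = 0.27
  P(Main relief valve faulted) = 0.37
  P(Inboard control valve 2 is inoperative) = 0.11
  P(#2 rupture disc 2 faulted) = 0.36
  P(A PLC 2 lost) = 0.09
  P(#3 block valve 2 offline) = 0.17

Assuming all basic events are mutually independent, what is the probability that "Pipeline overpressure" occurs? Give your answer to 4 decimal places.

P(Relief train down) [AND] = 0.23 × 0.24 = 0.055200
P(HIPPS stage down) [OR] = 1 − (1−0.055200) × (1−0.19) × (1−0.09) = 0.303588
P(Control loop lost) [AND] = 0.43 × 0.18 = 0.077400
P(Block path inoperative) [OR] = 1 − (1−0.077400) × (1−0.27) × (1−0.37) × (1−0.11) = 0.622370
P(Vent line inoperative) [OR] = 1 − (1−0.03) × (1−0.23) × (1−0.622370) = 0.717948
P(Shutdown chain down) [AND] = 0.717948 × 0.36 = 0.258461
P(Pipeline overpressure) [AND] = 0.303588 × 0.258461 × 0.09 × 0.17 = 0.001201
Rounded to 4 decimal places: P(Pipeline overpressure) ≈ 0.0012.

0.0012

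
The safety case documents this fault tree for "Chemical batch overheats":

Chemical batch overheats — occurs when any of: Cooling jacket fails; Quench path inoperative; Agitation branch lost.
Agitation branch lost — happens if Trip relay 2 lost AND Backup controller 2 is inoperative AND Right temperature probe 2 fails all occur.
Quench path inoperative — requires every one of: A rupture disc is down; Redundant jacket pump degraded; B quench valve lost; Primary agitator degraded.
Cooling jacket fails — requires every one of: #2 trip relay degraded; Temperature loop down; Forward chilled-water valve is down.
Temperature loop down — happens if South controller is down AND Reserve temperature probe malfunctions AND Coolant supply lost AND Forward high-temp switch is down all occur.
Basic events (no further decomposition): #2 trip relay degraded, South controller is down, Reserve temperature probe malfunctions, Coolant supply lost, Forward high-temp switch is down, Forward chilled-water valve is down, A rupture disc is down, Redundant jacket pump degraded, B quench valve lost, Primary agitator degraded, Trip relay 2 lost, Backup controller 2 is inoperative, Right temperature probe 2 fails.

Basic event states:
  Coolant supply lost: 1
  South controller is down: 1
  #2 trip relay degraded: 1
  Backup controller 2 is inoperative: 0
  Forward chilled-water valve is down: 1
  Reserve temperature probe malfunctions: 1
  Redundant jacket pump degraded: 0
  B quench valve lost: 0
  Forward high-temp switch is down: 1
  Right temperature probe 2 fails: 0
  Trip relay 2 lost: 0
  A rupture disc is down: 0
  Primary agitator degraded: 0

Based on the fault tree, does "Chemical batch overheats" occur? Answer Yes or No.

Yes

Temperature loop down [AND]: South controller is down=occurs, Reserve temperature probe malfunctions=occurs, Coolant supply lost=occurs, Forward high-temp switch is down=occurs → all inputs occur → occurs.
Cooling jacket fails [AND]: #2 trip relay degraded=occurs, Temperature loop down=occurs, Forward chilled-water valve is down=occurs → all inputs occur → occurs.
Quench path inoperative [AND]: A rupture disc is down=not, Redundant jacket pump degraded=not, B quench valve lost=not, Primary agitator degraded=not → not all inputs occur → does not occur.
Agitation branch lost [AND]: Trip relay 2 lost=not, Backup controller 2 is inoperative=not, Right temperature probe 2 fails=not → not all inputs occur → does not occur.
Chemical batch overheats [OR]: Cooling jacket fails=occurs, Quench path inoperative=not, Agitation branch lost=not → at least one input occurs → occurs.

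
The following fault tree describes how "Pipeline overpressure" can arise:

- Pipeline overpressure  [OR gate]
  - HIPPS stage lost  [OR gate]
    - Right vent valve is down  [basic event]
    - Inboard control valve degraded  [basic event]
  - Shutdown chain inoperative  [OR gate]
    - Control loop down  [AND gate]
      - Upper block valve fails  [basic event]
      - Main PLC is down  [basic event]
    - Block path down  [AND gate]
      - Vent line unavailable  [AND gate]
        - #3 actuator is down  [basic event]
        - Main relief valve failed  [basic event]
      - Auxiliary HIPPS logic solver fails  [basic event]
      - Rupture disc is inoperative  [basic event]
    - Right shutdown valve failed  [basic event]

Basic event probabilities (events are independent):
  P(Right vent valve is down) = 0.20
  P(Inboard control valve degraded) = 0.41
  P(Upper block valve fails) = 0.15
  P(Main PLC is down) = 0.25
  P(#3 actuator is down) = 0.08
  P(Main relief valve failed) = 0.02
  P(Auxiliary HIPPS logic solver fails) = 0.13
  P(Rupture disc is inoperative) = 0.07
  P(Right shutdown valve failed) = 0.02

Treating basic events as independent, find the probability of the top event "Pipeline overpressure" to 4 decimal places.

P(HIPPS stage lost) [OR] = 1 − (1−0.20) × (1−0.41) = 0.528000
P(Control loop down) [AND] = 0.15 × 0.25 = 0.037500
P(Vent line unavailable) [AND] = 0.08 × 0.02 = 0.001600
P(Block path down) [AND] = 0.001600 × 0.13 × 0.07 = 0.000015
P(Shutdown chain inoperative) [OR] = 1 − (1−0.037500) × (1−0.000015) × (1−0.02) = 0.056764
P(Pipeline overpressure) [OR] = 1 − (1−0.528000) × (1−0.056764) = 0.554793
Rounded to 4 decimal places: P(Pipeline overpressure) ≈ 0.5548.

0.5548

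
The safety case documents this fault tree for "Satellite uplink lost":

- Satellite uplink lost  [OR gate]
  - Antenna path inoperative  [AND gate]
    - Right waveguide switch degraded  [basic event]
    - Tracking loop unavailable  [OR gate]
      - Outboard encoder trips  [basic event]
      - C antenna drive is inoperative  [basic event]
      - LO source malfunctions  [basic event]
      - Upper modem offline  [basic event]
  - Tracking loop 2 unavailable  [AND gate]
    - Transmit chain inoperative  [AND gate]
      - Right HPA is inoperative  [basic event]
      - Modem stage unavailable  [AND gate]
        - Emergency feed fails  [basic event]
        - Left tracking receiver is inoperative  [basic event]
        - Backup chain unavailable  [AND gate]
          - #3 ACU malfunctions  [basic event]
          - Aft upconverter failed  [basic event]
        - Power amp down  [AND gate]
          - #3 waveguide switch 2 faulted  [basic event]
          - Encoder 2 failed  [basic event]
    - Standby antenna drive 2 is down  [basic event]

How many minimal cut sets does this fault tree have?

5

Tracking loop unavailable [OR]: union of children's cut sets → 4 cut set(s).
Antenna path inoperative [AND]: one cut set from each child combined → 1 × 4 = 4 cut set(s).
Backup chain unavailable [AND]: one cut set from each child combined → 1 × 1 = 1 cut set(s).
Power amp down [AND]: one cut set from each child combined → 1 × 1 = 1 cut set(s).
Modem stage unavailable [AND]: one cut set from each child combined → 1 × 1 × 1 × 1 = 1 cut set(s).
Transmit chain inoperative [AND]: one cut set from each child combined → 1 × 1 = 1 cut set(s).
Tracking loop 2 unavailable [AND]: one cut set from each child combined → 1 × 1 = 1 cut set(s).
Satellite uplink lost [OR]: union of children's cut sets → 5 cut set(s).
Minimal cut sets: {Outboard encoder trips, Right waveguide switch degraded}; {C antenna drive is inoperative, Right waveguide switch degraded}; {LO source malfunctions, Right waveguide switch degraded}; {Right waveguide switch degraded, Upper modem offline}; {#3 ACU malfunctions, #3 waveguide switch 2 faulted, Aft upconverter failed, Emergency feed fails, Encoder 2 failed, Left tracking receiver is inoperative, Right HPA is inoperative, Standby antenna drive 2 is down}.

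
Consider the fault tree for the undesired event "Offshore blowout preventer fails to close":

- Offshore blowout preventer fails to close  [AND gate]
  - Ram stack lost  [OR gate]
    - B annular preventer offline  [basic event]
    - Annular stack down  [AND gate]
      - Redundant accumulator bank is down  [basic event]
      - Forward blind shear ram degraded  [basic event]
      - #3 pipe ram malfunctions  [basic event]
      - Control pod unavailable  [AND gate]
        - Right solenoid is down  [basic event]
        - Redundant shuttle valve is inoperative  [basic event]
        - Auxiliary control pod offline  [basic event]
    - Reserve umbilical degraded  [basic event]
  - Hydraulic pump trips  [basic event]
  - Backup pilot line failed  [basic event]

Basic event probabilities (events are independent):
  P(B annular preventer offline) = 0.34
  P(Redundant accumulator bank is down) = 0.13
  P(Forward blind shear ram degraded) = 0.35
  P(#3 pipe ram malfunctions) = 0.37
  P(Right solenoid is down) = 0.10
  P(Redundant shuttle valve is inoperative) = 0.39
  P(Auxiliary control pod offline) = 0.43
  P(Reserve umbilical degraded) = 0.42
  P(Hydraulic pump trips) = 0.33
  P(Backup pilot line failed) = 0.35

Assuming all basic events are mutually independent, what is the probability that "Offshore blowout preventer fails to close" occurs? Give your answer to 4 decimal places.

0.0713

P(Control pod unavailable) [AND] = 0.10 × 0.39 × 0.43 = 0.016770
P(Annular stack down) [AND] = 0.13 × 0.35 × 0.37 × 0.016770 = 0.000282
P(Ram stack lost) [OR] = 1 − (1−0.34) × (1−0.000282) × (1−0.42) = 0.617308
P(Offshore blowout preventer fails to close) [AND] = 0.617308 × 0.33 × 0.35 = 0.071299
Rounded to 4 decimal places: P(Offshore blowout preventer fails to close) ≈ 0.0713.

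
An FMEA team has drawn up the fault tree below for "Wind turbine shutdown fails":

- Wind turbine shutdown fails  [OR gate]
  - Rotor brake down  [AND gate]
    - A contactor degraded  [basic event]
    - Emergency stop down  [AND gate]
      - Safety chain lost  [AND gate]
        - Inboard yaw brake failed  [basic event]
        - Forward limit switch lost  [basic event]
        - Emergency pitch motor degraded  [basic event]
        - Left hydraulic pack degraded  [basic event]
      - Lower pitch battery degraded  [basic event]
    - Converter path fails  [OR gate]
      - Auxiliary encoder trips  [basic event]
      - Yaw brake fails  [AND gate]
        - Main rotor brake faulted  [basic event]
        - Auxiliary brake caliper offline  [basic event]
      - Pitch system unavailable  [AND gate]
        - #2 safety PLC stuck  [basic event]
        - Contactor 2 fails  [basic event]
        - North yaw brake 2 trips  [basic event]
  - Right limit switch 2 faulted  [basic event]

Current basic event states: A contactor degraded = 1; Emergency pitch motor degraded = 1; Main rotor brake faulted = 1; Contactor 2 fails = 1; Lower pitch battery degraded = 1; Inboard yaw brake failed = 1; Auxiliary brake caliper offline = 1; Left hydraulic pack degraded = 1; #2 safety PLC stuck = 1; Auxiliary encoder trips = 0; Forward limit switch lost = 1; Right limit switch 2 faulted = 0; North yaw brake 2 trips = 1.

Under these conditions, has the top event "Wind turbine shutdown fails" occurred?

Safety chain lost [AND]: Inboard yaw brake failed=occurs, Forward limit switch lost=occurs, Emergency pitch motor degraded=occurs, Left hydraulic pack degraded=occurs → all inputs occur → occurs.
Emergency stop down [AND]: Safety chain lost=occurs, Lower pitch battery degraded=occurs → all inputs occur → occurs.
Yaw brake fails [AND]: Main rotor brake faulted=occurs, Auxiliary brake caliper offline=occurs → all inputs occur → occurs.
Pitch system unavailable [AND]: #2 safety PLC stuck=occurs, Contactor 2 fails=occurs, North yaw brake 2 trips=occurs → all inputs occur → occurs.
Converter path fails [OR]: Auxiliary encoder trips=not, Yaw brake fails=occurs, Pitch system unavailable=occurs → at least one input occurs → occurs.
Rotor brake down [AND]: A contactor degraded=occurs, Emergency stop down=occurs, Converter path fails=occurs → all inputs occur → occurs.
Wind turbine shutdown fails [OR]: Rotor brake down=occurs, Right limit switch 2 faulted=not → at least one input occurs → occurs.

Yes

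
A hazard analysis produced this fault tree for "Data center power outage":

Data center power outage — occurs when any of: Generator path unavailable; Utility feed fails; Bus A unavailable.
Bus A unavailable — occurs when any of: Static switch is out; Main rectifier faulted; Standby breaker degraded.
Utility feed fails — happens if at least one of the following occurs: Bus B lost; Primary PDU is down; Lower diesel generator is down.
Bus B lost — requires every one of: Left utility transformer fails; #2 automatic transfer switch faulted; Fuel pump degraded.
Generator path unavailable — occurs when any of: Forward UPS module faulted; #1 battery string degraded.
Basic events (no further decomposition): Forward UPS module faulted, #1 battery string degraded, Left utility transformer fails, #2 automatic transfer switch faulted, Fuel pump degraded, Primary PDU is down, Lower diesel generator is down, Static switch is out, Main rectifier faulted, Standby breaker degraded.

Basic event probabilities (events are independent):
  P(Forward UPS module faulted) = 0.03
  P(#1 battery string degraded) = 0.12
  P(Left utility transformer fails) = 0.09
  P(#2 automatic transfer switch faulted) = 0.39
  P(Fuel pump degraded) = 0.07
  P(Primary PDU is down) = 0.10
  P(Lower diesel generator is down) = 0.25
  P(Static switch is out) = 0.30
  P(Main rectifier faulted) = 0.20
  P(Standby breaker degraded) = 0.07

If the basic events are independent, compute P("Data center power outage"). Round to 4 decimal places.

P(Generator path unavailable) [OR] = 1 − (1−0.03) × (1−0.12) = 0.146400
P(Bus B lost) [AND] = 0.09 × 0.39 × 0.07 = 0.002457
P(Utility feed fails) [OR] = 1 − (1−0.002457) × (1−0.10) × (1−0.25) = 0.326658
P(Bus A unavailable) [OR] = 1 − (1−0.30) × (1−0.20) × (1−0.07) = 0.479200
P(Data center power outage) [OR] = 1 − (1−0.146400) × (1−0.326658) × (1−0.479200) = 0.700663
Rounded to 4 decimal places: P(Data center power outage) ≈ 0.7007.

0.7007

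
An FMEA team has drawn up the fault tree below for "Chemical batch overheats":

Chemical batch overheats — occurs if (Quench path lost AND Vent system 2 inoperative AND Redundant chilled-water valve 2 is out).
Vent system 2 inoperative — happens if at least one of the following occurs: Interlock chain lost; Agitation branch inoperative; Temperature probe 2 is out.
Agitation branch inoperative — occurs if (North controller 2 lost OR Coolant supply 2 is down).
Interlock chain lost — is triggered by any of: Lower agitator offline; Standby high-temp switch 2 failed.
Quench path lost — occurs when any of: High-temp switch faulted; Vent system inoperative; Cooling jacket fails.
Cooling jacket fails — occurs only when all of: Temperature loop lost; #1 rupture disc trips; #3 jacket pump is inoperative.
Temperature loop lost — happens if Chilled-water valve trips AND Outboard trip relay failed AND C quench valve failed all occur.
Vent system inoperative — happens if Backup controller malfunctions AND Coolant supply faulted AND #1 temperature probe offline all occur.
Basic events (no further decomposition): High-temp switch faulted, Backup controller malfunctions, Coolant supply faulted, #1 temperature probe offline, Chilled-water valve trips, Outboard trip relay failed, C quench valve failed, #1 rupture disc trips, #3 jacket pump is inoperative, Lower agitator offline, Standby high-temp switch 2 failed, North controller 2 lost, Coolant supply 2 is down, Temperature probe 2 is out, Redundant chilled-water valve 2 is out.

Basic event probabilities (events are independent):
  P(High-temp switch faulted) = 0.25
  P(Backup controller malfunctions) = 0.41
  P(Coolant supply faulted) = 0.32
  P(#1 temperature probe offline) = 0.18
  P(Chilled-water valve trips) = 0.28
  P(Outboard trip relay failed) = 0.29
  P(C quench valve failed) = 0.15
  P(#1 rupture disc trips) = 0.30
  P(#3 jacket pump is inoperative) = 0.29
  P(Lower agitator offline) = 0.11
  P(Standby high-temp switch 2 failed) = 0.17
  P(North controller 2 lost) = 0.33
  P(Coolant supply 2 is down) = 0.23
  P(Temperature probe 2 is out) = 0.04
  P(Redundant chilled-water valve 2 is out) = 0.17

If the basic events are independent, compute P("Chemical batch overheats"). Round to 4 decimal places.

P(Vent system inoperative) [AND] = 0.41 × 0.32 × 0.18 = 0.023616
P(Temperature loop lost) [AND] = 0.28 × 0.29 × 0.15 = 0.012180
P(Cooling jacket fails) [AND] = 0.012180 × 0.30 × 0.29 = 0.001060
P(Quench path lost) [OR] = 1 − (1−0.25) × (1−0.023616) × (1−0.001060) = 0.268488
P(Interlock chain lost) [OR] = 1 − (1−0.11) × (1−0.17) = 0.261300
P(Agitation branch inoperative) [OR] = 1 − (1−0.33) × (1−0.23) = 0.484100
P(Vent system 2 inoperative) [OR] = 1 − (1−0.261300) × (1−0.484100) × (1−0.04) = 0.634148
P(Chemical batch overheats) [AND] = 0.268488 × 0.634148 × 0.17 = 0.028944
Rounded to 4 decimal places: P(Chemical batch overheats) ≈ 0.0289.

0.0289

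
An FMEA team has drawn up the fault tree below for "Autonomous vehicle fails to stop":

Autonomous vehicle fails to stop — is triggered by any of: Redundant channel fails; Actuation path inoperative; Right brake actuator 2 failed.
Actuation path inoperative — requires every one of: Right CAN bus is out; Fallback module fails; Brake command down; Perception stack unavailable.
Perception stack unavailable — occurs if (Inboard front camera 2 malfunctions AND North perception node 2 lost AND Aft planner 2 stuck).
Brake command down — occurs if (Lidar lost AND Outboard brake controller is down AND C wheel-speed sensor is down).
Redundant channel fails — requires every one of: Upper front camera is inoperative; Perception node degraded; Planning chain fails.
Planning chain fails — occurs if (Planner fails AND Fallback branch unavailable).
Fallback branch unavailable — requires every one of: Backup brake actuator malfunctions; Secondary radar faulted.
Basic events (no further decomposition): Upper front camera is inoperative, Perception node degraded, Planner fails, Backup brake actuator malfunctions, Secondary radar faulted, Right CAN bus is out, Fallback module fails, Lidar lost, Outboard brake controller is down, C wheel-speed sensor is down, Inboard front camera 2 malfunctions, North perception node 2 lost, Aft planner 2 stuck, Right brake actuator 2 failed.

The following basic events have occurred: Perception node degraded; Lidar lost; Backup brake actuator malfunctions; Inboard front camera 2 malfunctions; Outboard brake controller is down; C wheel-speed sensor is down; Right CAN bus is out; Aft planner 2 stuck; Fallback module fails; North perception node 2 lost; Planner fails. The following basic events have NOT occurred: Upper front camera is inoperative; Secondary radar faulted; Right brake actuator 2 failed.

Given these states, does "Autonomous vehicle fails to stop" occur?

Yes

Fallback branch unavailable [AND]: Backup brake actuator malfunctions=occurs, Secondary radar faulted=not → not all inputs occur → does not occur.
Planning chain fails [AND]: Planner fails=occurs, Fallback branch unavailable=not → not all inputs occur → does not occur.
Redundant channel fails [AND]: Upper front camera is inoperative=not, Perception node degraded=occurs, Planning chain fails=not → not all inputs occur → does not occur.
Brake command down [AND]: Lidar lost=occurs, Outboard brake controller is down=occurs, C wheel-speed sensor is down=occurs → all inputs occur → occurs.
Perception stack unavailable [AND]: Inboard front camera 2 malfunctions=occurs, North perception node 2 lost=occurs, Aft planner 2 stuck=occurs → all inputs occur → occurs.
Actuation path inoperative [AND]: Right CAN bus is out=occurs, Fallback module fails=occurs, Brake command down=occurs, Perception stack unavailable=occurs → all inputs occur → occurs.
Autonomous vehicle fails to stop [OR]: Redundant channel fails=not, Actuation path inoperative=occurs, Right brake actuator 2 failed=not → at least one input occurs → occurs.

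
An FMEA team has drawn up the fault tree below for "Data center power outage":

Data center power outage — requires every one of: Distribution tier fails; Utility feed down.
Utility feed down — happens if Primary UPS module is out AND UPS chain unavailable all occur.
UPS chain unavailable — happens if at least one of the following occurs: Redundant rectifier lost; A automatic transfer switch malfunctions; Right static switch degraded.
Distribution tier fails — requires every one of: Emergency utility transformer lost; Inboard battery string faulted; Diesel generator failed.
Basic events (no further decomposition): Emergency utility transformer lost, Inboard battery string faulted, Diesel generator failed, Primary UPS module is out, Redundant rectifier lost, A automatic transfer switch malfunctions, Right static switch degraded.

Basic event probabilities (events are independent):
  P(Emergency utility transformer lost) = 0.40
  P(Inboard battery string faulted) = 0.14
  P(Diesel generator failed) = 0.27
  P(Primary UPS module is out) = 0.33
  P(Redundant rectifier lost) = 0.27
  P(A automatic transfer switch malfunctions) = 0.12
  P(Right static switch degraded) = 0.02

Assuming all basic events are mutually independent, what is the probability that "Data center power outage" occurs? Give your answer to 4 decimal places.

P(Distribution tier fails) [AND] = 0.40 × 0.14 × 0.27 = 0.015120
P(UPS chain unavailable) [OR] = 1 − (1−0.27) × (1−0.12) × (1−0.02) = 0.370448
P(Utility feed down) [AND] = 0.33 × 0.370448 = 0.122248
P(Data center power outage) [AND] = 0.015120 × 0.122248 = 0.001848
Rounded to 4 decimal places: P(Data center power outage) ≈ 0.0018.

0.0018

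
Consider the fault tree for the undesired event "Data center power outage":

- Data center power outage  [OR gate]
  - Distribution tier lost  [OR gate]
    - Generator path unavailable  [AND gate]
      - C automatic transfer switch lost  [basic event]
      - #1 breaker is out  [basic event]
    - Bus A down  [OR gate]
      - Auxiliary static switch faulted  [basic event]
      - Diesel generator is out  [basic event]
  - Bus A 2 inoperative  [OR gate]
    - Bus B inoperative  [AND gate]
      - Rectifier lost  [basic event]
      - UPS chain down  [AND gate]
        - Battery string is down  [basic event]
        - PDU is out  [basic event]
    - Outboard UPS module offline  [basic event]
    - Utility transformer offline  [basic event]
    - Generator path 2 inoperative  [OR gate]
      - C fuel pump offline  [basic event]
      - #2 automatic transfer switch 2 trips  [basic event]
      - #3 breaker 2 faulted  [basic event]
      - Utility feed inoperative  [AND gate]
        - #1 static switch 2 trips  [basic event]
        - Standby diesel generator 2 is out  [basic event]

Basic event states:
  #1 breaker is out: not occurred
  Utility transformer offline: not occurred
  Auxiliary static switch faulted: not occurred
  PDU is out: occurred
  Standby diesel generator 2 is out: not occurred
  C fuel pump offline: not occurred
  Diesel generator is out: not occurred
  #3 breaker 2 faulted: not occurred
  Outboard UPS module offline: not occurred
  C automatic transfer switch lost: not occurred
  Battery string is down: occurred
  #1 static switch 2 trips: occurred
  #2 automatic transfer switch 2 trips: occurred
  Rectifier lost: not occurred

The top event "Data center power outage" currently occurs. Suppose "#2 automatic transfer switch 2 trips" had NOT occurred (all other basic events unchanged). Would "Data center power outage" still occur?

No

Counterfactual: set "#2 automatic transfer switch 2 trips" to not occurred.
Generator path unavailable [AND]: C automatic transfer switch lost=not, #1 breaker is out=not → not all inputs occur → does not occur.
Bus A down [OR]: Auxiliary static switch faulted=not, Diesel generator is out=not → no input occurs → does not occur.
Distribution tier lost [OR]: Generator path unavailable=not, Bus A down=not → no input occurs → does not occur.
UPS chain down [AND]: Battery string is down=occurs, PDU is out=occurs → all inputs occur → occurs.
Bus B inoperative [AND]: Rectifier lost=not, UPS chain down=occurs → not all inputs occur → does not occur.
Utility feed inoperative [AND]: #1 static switch 2 trips=occurs, Standby diesel generator 2 is out=not → not all inputs occur → does not occur.
Generator path 2 inoperative [OR]: C fuel pump offline=not, #2 automatic transfer switch 2 trips=not, #3 breaker 2 faulted=not, Utility feed inoperative=not → no input occurs → does not occur.
Bus A 2 inoperative [OR]: Bus B inoperative=not, Outboard UPS module offline=not, Utility transformer offline=not, Generator path 2 inoperative=not → no input occurs → does not occur.
Data center power outage [OR]: Distribution tier lost=not, Bus A 2 inoperative=not → no input occurs → does not occur.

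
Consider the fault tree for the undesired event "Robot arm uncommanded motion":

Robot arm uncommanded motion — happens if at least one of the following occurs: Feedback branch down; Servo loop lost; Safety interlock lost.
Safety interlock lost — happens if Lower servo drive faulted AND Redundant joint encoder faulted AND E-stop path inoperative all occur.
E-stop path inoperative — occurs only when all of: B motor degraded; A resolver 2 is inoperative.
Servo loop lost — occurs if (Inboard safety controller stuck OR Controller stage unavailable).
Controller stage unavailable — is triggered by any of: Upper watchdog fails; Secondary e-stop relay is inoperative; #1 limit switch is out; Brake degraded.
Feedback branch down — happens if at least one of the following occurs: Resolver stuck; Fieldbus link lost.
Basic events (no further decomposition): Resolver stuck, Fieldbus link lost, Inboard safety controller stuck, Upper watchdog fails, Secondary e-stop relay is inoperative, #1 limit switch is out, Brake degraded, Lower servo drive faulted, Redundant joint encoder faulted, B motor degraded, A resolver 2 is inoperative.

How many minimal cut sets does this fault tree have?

Feedback branch down [OR]: union of children's cut sets → 2 cut set(s).
Controller stage unavailable [OR]: union of children's cut sets → 4 cut set(s).
Servo loop lost [OR]: union of children's cut sets → 5 cut set(s).
E-stop path inoperative [AND]: one cut set from each child combined → 1 × 1 = 1 cut set(s).
Safety interlock lost [AND]: one cut set from each child combined → 1 × 1 × 1 = 1 cut set(s).
Robot arm uncommanded motion [OR]: union of children's cut sets → 8 cut set(s).
Minimal cut sets: {Resolver stuck}; {Fieldbus link lost}; {Inboard safety controller stuck}; {Upper watchdog fails}; {Secondary e-stop relay is inoperative}; {#1 limit switch is out}; {Brake degraded}; {A resolver 2 is inoperative, B motor degraded, Lower servo drive faulted, Redundant joint encoder faulted}.

8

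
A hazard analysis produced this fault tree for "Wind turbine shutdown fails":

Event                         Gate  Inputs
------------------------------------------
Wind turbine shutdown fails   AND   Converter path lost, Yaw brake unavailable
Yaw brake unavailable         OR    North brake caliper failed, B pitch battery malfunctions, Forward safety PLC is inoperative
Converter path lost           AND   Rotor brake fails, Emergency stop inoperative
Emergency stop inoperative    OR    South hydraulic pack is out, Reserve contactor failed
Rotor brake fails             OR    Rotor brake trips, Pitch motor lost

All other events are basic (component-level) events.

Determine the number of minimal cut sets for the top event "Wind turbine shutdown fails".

12

Rotor brake fails [OR]: union of children's cut sets → 2 cut set(s).
Emergency stop inoperative [OR]: union of children's cut sets → 2 cut set(s).
Converter path lost [AND]: one cut set from each child combined → 2 × 2 = 4 cut set(s).
Yaw brake unavailable [OR]: union of children's cut sets → 3 cut set(s).
Wind turbine shutdown fails [AND]: one cut set from each child combined → 4 × 3 = 12 cut set(s).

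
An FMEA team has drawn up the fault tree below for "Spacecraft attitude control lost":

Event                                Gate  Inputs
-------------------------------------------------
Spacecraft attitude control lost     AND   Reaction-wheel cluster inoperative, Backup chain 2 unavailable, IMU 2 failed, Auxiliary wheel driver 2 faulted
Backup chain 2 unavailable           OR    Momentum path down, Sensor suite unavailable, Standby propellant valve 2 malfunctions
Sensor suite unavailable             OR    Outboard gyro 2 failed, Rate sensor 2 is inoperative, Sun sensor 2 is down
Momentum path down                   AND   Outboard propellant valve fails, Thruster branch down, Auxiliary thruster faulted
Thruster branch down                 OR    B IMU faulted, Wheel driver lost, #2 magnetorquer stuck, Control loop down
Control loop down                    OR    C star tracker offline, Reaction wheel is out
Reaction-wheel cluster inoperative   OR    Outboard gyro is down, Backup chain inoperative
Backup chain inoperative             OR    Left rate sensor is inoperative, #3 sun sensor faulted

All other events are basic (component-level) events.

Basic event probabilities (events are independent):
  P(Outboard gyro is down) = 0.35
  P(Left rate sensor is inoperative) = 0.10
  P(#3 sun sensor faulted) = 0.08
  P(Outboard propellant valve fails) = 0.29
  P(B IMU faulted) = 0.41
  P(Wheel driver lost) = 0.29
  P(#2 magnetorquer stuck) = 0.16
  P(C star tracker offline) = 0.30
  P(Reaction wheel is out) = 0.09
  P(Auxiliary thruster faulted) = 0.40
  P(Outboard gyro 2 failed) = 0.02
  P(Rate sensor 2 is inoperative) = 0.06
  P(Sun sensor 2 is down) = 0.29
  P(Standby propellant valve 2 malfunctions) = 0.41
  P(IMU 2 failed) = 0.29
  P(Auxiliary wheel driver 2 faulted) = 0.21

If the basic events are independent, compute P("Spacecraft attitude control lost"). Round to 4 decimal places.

0.0182

P(Backup chain inoperative) [OR] = 1 − (1−0.10) × (1−0.08) = 0.172000
P(Reaction-wheel cluster inoperative) [OR] = 1 − (1−0.35) × (1−0.172000) = 0.461800
P(Control loop down) [OR] = 1 − (1−0.30) × (1−0.09) = 0.363000
P(Thruster branch down) [OR] = 1 − (1−0.41) × (1−0.29) × (1−0.16) × (1−0.363000) = 0.775855
P(Momentum path down) [AND] = 0.29 × 0.775855 × 0.40 = 0.089999
P(Sensor suite unavailable) [OR] = 1 − (1−0.02) × (1−0.06) × (1−0.29) = 0.345948
P(Backup chain 2 unavailable) [OR] = 1 − (1−0.089999) × (1−0.345948) × (1−0.41) = 0.648839
P(Spacecraft attitude control lost) [AND] = 0.461800 × 0.648839 × 0.29 × 0.21 = 0.018248
Rounded to 4 decimal places: P(Spacecraft attitude control lost) ≈ 0.0182.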